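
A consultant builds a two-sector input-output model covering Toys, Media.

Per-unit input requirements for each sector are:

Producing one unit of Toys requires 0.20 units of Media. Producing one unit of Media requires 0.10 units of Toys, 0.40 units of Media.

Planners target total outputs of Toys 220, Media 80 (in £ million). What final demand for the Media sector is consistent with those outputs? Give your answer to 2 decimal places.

I − A =
  [   1.00    -0.10]
  [  -0.20     0.60]
d = (I − A) x:
  d_T = (+1.00)·220 + (-0.10)·80 = 212.00
  d_M = (-0.20)·220 + (+0.60)·80 = 4.00

d_M = 4.00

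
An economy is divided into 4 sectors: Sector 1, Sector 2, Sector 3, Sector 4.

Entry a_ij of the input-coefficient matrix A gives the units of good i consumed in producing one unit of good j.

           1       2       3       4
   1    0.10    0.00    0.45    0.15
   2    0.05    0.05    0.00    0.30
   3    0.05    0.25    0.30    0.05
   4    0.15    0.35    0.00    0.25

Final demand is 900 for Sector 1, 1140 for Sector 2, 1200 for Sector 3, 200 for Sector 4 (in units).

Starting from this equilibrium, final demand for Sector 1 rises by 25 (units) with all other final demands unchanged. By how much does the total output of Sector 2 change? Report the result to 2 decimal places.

Δx_2 = 4.25

I − A =
  [   0.90     0.00    -0.45    -0.15]
  [  -0.05     0.95     0.00    -0.30]
  [  -0.05    -0.25     0.70    -0.05]
  [  -0.15    -0.35     0.00     0.75]
Compute the cofactors C_ij = (−1)^(i+j)·(3×3 minor ij) of I−A; the adjugate is their transpose:
adj(I−A) = Cᵀ =
  [ 0.425250   0.129000   0.273375   0.154875]
  [ 0.057750   0.436500   0.037125   0.188625]
  [ 0.059000   0.181500   0.522750   0.119250]
  [ 0.112000   0.229500   0.072000   0.571500]
det(I−A) = Σ_j (I−A)_1j·C_1j = (0.90)(0.425250) + (0.00)(0.057750) + (-0.45)(0.059000) + (-0.15)(0.112000) = 0.339375
(I − A)⁻¹ = adj(I−A) / det(I−A) ≈
  [   1.2530     0.3801     0.8055     0.4564]
  [   0.1702     1.2862     0.1094     0.5558]
  [   0.1738     0.5348     1.5403     0.3514]
  [   0.3300     0.6762     0.2122     1.6840]
Δx = (I − A)⁻¹ Δd with Δd having +25 in the Sector 1 component and 0 elsewhere.
So Δx_2 = L_21 · (+25), where L_21 = adj(I−A)_21 / det(I−A) = 0.057750 / 0.339375.
Δx_2 = 0.057750 × (+25) / 0.339375 = 1.44375 / 0.339375 ≈ 4.25.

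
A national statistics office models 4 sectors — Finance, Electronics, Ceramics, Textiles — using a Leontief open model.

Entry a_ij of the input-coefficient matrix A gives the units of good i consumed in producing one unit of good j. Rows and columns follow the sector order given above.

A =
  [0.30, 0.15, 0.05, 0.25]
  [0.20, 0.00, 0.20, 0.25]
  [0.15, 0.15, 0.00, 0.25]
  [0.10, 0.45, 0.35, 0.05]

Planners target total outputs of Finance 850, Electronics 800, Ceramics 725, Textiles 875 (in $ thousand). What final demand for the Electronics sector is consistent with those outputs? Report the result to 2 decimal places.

I − A =
  [   0.70    -0.15    -0.05    -0.25]
  [  -0.20     1.00    -0.20    -0.25]
  [  -0.15    -0.15     1.00    -0.25]
  [  -0.10    -0.45    -0.35     0.95]
d = (I − A) x:
  d_1 = (+0.70)·850 + (-0.15)·800 + (-0.05)·725 + (-0.25)·875 = 220.00
  d_2 = (-0.20)·850 + (+1.00)·800 + (-0.20)·725 + (-0.25)·875 = 266.25
  d_3 = (-0.15)·850 + (-0.15)·800 + (+1.00)·725 + (-0.25)·875 = 258.75
  d_4 = (-0.10)·850 + (-0.45)·800 + (-0.35)·725 + (+0.95)·875 = 132.50

d_2 = 266.25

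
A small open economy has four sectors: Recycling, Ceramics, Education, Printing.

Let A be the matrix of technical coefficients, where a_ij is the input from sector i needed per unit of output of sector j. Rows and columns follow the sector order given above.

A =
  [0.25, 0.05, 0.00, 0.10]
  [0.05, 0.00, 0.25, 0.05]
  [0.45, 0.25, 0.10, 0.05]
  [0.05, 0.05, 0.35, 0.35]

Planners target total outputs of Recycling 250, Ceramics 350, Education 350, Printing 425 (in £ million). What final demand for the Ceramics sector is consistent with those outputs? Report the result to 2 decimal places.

I − A =
  [   0.75    -0.05     0.00    -0.10]
  [  -0.05     1.00    -0.25    -0.05]
  [  -0.45    -0.25     0.90    -0.05]
  [  -0.05    -0.05    -0.35     0.65]
d = (I − A) x:
  d_1 = (+0.75)·250 + (-0.05)·350 + (+0.00)·350 + (-0.10)·425 = 127.50
  d_2 = (-0.05)·250 + (+1.00)·350 + (-0.25)·350 + (-0.05)·425 = 228.75
  d_3 = (-0.45)·250 + (-0.25)·350 + (+0.90)·350 + (-0.05)·425 = 93.75
  d_4 = (-0.05)·250 + (-0.05)·350 + (-0.35)·350 + (+0.65)·425 = 123.75

d_2 = 228.75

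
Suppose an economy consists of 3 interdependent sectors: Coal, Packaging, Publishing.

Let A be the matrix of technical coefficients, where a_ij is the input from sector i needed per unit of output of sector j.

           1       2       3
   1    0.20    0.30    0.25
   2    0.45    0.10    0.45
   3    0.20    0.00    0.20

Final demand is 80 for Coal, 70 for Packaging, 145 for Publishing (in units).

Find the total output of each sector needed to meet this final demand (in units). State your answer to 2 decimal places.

x_1 = 319.70, x_2 = 368.21, x_3 = 261.17

I − A =
  [   0.80    -0.30    -0.25]
  [  -0.45     0.90    -0.45]
  [  -0.20     0.00     0.80]
Cofactors of I−A, C_ij = (−1)^(i+j)·(minor ij) (rows/columns in the sector order above):
  C_11 = (0.90)(0.80) − (-0.45)(0.00) = 0.7200
  C_12 = −[(-0.45)(0.80) − (-0.45)(-0.20)] = 0.4500
  C_13 = (-0.45)(0.00) − (0.90)(-0.20) = 0.1800
  C_21 = −[(-0.30)(0.80) − (-0.25)(0.00)] = 0.2400
  C_22 = (0.80)(0.80) − (-0.25)(-0.20) = 0.5900
  C_23 = −[(0.80)(0.00) − (-0.30)(-0.20)] = 0.0600
  C_31 = (-0.30)(-0.45) − (-0.25)(0.90) = 0.3600
  C_32 = −[(0.80)(-0.45) − (-0.25)(-0.45)] = 0.4725
  C_33 = (0.80)(0.90) − (-0.30)(-0.45) = 0.5850
det(I−A) = Σ_j (I−A)_1j·C_1j = (0.80)(0.7200) + (-0.30)(0.4500) + (-0.25)(0.1800) = 0.3960
adj(I−A) = Cᵀ =
  [ 0.7200   0.2400   0.3600]
  [ 0.4500   0.5900   0.4725]
  [ 0.1800   0.0600   0.5850]
(I − A)⁻¹ = adj(I−A) / det(I−A) ≈
  [   1.8182     0.6061     0.9091]
  [   1.1364     1.4899     1.1932]
  [   0.4545     0.1515     1.4773]
x = (I − A)⁻¹ d = adj(I−A)·d / det(I−A), with det(I−A) = 0.3960:
  x_1 = (0.7200·80 + 0.2400·70 + 0.3600·145) / 0.3960 = 126.60 / 0.3960 ≈ 319.70
  x_2 = (0.4500·80 + 0.5900·70 + 0.4725·145) / 0.3960 = 145.8125 / 0.3960 ≈ 368.21
  x_3 = (0.1800·80 + 0.0600·70 + 0.5850·145) / 0.3960 = 103.425 / 0.3960 ≈ 261.17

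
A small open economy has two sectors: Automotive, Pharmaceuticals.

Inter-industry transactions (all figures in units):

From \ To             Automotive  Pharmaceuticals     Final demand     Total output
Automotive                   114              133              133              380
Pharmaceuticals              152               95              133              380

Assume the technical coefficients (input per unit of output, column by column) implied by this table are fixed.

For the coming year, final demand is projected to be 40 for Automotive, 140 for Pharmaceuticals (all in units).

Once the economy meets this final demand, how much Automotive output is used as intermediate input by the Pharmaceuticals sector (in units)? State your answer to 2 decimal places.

z_AP = 103.64

Technical coefficients a_ij = z_ij / X_j:
  a_AA = 114/380 = 0.30, a_PA = 152/380 = 0.40
  a_AP = 133/380 = 0.35, a_PP = 95/380 = 0.25
I − A =
  [   0.70    -0.35]
  [  -0.40     0.75]
det(I−A) = (0.70)(0.75) − (-0.35)(-0.40) = 0.3850
adj(I−A) = [[0.75, 0.35], [0.40, 0.70]]
(I − A)⁻¹ = adj(I−A) / det(I−A) ≈
  [   1.9481     0.9091]
  [   1.0390     1.8182]
First solve x = (I − A)⁻¹ d = adj(I−A)·d / det(I−A); in particular x_P = (0.40·40 + 0.70·140) / 0.3850 = 114.00 / 0.3850 ≈ 296.1039.
Intermediate flow from A to P: z_AP = a_AP · x_P = 0.35 × 114.00 / 0.3850 = 39.90 / 0.3850 ≈ 103.64.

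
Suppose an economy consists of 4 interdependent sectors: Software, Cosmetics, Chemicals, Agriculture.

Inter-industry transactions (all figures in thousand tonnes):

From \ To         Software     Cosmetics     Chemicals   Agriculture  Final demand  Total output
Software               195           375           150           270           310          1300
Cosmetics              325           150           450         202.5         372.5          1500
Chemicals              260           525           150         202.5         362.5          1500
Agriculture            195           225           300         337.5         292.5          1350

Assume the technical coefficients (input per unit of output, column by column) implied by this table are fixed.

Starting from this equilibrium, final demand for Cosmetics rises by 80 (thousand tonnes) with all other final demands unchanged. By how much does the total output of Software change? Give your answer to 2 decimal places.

Technical coefficients a_ij = z_ij / X_j:
  a_11 = 195/1300 = 0.15, a_21 = 325/1300 = 0.25, a_31 = 260/1300 = 0.20, a_41 = 195/1300 = 0.15
  a_12 = 375/1500 = 0.25, a_22 = 150/1500 = 0.10, a_32 = 525/1500 = 0.35, a_42 = 225/1500 = 0.15
  a_13 = 150/1500 = 0.10, a_23 = 450/1500 = 0.30, a_33 = 150/1500 = 0.10, a_43 = 300/1500 = 0.20
  a_14 = 270/1350 = 0.20, a_24 = 202.5/1350 = 0.15, a_34 = 202.5/1350 = 0.15, a_44 = 337.5/1350 = 0.25
I − A =
  [   0.85    -0.25    -0.10    -0.20]
  [  -0.25     0.90    -0.30    -0.15]
  [  -0.20    -0.35     0.90    -0.15]
  [  -0.15    -0.15    -0.20     0.75]
Compute the cofactors C_ij = (−1)^(i+j)·(3×3 minor ij) of I−A; the adjugate is their transpose:
adj(I−A) = Cᵀ =
  [ 0.464250   0.230750   0.174000   0.204750]
  [ 0.239250   0.496000   0.238750   0.210750]
  [ 0.229875   0.280875   0.467625   0.211000]
  [ 0.202000   0.220250   0.207250   0.501250]
det(I−A) = Σ_j (I−A)_1j·C_1j = (0.85)(0.464250) + (-0.25)(0.239250) + (-0.10)(0.229875) + (-0.20)(0.202000) = 0.2714125
(I − A)⁻¹ = adj(I−A) / det(I−A) ≈
  [   1.7105     0.8502     0.6411     0.7544]
  [   0.8815     1.8275     0.8797     0.7765]
  [   0.8470     1.0349     1.7229     0.7774]
  [   0.7443     0.8115     0.7636     1.8468]
Δx = (I − A)⁻¹ Δd with Δd having +80 in the Cosmetics component and 0 elsewhere.
So Δx_1 = L_12 · (+80), where L_12 = adj(I−A)_12 / det(I−A) = 0.230750 / 0.2714125.
Δx_1 = 0.230750 × (+80) / 0.2714125 = 18.46 / 0.2714125 ≈ 68.01.

Δx_1 = 68.01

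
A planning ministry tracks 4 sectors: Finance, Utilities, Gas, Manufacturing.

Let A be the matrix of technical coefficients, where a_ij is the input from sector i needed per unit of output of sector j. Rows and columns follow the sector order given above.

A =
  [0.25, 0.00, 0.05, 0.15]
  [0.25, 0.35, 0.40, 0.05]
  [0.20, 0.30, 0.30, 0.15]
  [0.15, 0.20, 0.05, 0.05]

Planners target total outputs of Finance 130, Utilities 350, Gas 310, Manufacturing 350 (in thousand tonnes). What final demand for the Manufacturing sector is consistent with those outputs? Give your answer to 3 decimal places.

d_4 = 227.500

I − A =
  [   0.75     0.00    -0.05    -0.15]
  [  -0.25     0.65    -0.40    -0.05]
  [  -0.20    -0.30     0.70    -0.15]
  [  -0.15    -0.20    -0.05     0.95]
d = (I − A) x:
  d_1 = (+0.75)·130 + (+0.00)·350 + (-0.05)·310 + (-0.15)·350 = 29.500
  d_2 = (-0.25)·130 + (+0.65)·350 + (-0.40)·310 + (-0.05)·350 = 53.500
  d_3 = (-0.20)·130 + (-0.30)·350 + (+0.70)·310 + (-0.15)·350 = 33.500
  d_4 = (-0.15)·130 + (-0.20)·350 + (-0.05)·310 + (+0.95)·350 = 227.500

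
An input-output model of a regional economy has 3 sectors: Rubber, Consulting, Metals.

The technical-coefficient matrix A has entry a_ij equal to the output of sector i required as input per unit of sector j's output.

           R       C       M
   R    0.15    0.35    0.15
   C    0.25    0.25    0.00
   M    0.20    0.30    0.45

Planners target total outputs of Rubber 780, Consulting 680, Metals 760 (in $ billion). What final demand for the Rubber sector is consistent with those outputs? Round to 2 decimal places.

d_R = 311.00

I − A =
  [   0.85    -0.35    -0.15]
  [  -0.25     0.75     0.00]
  [  -0.20    -0.30     0.55]
d = (I − A) x:
  d_R = (+0.85)·780 + (-0.35)·680 + (-0.15)·760 = 311.00
  d_C = (-0.25)·780 + (+0.75)·680 + (+0.00)·760 = 315.00
  d_M = (-0.20)·780 + (-0.30)·680 + (+0.55)·760 = 58.00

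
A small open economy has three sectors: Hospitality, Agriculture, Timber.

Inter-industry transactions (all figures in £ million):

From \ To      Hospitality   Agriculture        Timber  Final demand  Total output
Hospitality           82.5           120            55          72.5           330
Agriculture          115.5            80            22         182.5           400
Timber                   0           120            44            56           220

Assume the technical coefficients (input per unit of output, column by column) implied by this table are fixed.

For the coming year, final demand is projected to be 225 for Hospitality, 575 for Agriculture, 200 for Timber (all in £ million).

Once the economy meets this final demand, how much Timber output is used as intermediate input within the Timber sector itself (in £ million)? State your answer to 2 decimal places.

z_TT = 145.14

Technical coefficients a_ij = z_ij / X_j:
  a_HH = 82.5/330 = 0.25, a_AH = 115.5/330 = 0.35, a_TH = 0/330 = 0.00
  a_HA = 120/400 = 0.30, a_AA = 80/400 = 0.20, a_TA = 120/400 = 0.30
  a_HT = 55/220 = 0.25, a_AT = 22/220 = 0.10, a_TT = 44/220 = 0.20
I − A =
  [   0.75    -0.30    -0.25]
  [  -0.35     0.80    -0.10]
  [   0.00    -0.30     0.80]
Cofactors of I−A, C_ij = (−1)^(i+j)·(minor ij) (rows/columns in the sector order above):
  C_11 = (0.80)(0.80) − (-0.10)(-0.30) = 0.6100
  C_12 = −[(-0.35)(0.80) − (-0.10)(0.00)] = 0.2800
  C_13 = (-0.35)(-0.30) − (0.80)(0.00) = 0.1050
  C_21 = −[(-0.30)(0.80) − (-0.25)(-0.30)] = 0.3150
  C_22 = (0.75)(0.80) − (-0.25)(0.00) = 0.6000
  C_23 = −[(0.75)(-0.30) − (-0.30)(0.00)] = 0.2250
  C_31 = (-0.30)(-0.10) − (-0.25)(0.80) = 0.2300
  C_32 = −[(0.75)(-0.10) − (-0.25)(-0.35)] = 0.1625
  C_33 = (0.75)(0.80) − (-0.30)(-0.35) = 0.4950
det(I−A) = Σ_j (I−A)_1j·C_1j = (0.75)(0.6100) + (-0.30)(0.2800) + (-0.25)(0.1050) = 0.34725
adj(I−A) = Cᵀ =
  [ 0.6100   0.3150   0.2300]
  [ 0.2800   0.6000   0.1625]
  [ 0.1050   0.2250   0.4950]
(I − A)⁻¹ = adj(I−A) / det(I−A) ≈
  [   1.7567     0.9071     0.6623]
  [   0.8063     1.7279     0.4680]
  [   0.3024     0.6479     1.4255]
First solve x = (I − A)⁻¹ d = adj(I−A)·d / det(I−A); in particular x_T = (0.1050·225 + 0.2250·575 + 0.4950·200) / 0.34725 = 252.00 / 0.34725 ≈ 725.7019.
Intermediate flow from T to T: z_TT = a_TT · x_T = 0.20 × 252.00 / 0.34725 = 50.40 / 0.34725 ≈ 145.14.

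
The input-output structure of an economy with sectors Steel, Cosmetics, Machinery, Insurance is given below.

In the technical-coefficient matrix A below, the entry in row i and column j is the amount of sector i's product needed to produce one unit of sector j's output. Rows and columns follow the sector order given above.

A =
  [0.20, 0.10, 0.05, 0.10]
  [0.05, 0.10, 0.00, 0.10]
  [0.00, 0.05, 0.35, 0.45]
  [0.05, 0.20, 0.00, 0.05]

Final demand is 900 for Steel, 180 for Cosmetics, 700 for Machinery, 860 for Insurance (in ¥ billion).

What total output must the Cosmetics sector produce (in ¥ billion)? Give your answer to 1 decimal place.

x_C = 397.2

I − A =
  [   0.80    -0.10    -0.05    -0.10]
  [  -0.05     0.90     0.00    -0.10]
  [   0.00    -0.05     0.65    -0.45]
  [  -0.05    -0.20     0.00     0.95]
Compute the cofactors C_ij = (−1)^(i+j)·(3×3 minor ij) of I−A; the adjugate is their transpose:
adj(I−A) = Cᵀ =
  [ 0.542750   0.081625   0.041750   0.085500]
  [ 0.034125   0.489625   0.002625   0.056375]
  [ 0.027375   0.112000   0.657250   0.326000]
  [ 0.035750   0.107375   0.002750   0.464625]
det(I−A) = Σ_j (I−A)_1j·C_1j = (0.80)(0.542750) + (-0.10)(0.034125) + (-0.05)(0.027375) + (-0.10)(0.035750) = 0.42584375
(I − A)⁻¹ = adj(I−A) / det(I−A) ≈
  [   1.2745     0.1917     0.0980     0.2008]
  [   0.0801     1.1498     0.0062     0.1324]
  [   0.0643     0.2630     1.5434     0.7655]
  [   0.0840     0.2521     0.0065     1.0911]
x = (I − A)⁻¹ d = adj(I−A)·d / det(I−A), with det(I−A) = 0.42584375:
  x_S = (0.542750·900 + 0.081625·180 + 0.041750·700 + 0.085500·860) / 0.42584375 = 605.9225 / 0.42584375 ≈ 1422.9
  x_C = (0.034125·900 + 0.489625·180 + 0.002625·700 + 0.056375·860) / 0.42584375 = 169.165 / 0.42584375 ≈ 397.2
  x_M = (0.027375·900 + 0.112000·180 + 0.657250·700 + 0.326000·860) / 0.42584375 = 785.2325 / 0.42584375 ≈ 1843.9
  x_I = (0.035750·900 + 0.107375·180 + 0.002750·700 + 0.464625·860) / 0.42584375 = 453.005 / 0.42584375 ≈ 1063.8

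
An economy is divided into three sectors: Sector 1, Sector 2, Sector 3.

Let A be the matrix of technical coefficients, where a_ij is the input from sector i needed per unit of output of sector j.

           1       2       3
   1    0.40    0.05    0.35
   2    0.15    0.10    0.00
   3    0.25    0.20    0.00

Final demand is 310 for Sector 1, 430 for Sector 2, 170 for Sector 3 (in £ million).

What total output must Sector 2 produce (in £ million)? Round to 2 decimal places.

I − A =
  [   0.60    -0.05    -0.35]
  [  -0.15     0.90     0.00]
  [  -0.25    -0.20     1.00]
Cofactors of I−A, C_ij = (−1)^(i+j)·(minor ij) (rows/columns in the sector order above):
  C_11 = (0.90)(1.00) − (0.00)(-0.20) = 0.9000
  C_12 = −[(-0.15)(1.00) − (0.00)(-0.25)] = 0.1500
  C_13 = (-0.15)(-0.20) − (0.90)(-0.25) = 0.2550
  C_21 = −[(-0.05)(1.00) − (-0.35)(-0.20)] = 0.1200
  C_22 = (0.60)(1.00) − (-0.35)(-0.25) = 0.5125
  C_23 = −[(0.60)(-0.20) − (-0.05)(-0.25)] = 0.1325
  C_31 = (-0.05)(0.00) − (-0.35)(0.90) = 0.3150
  C_32 = −[(0.60)(0.00) − (-0.35)(-0.15)] = 0.0525
  C_33 = (0.60)(0.90) − (-0.05)(-0.15) = 0.5325
det(I−A) = Σ_j (I−A)_1j·C_1j = (0.60)(0.9000) + (-0.05)(0.1500) + (-0.35)(0.2550) = 0.44325
adj(I−A) = Cᵀ =
  [ 0.9000   0.1200   0.3150]
  [ 0.1500   0.5125   0.0525]
  [ 0.2550   0.1325   0.5325]
(I − A)⁻¹ = adj(I−A) / det(I−A) ≈
  [   2.0305     0.2707     0.7107]
  [   0.3384     1.1562     0.1184]
  [   0.5753     0.2989     1.2014]
x = (I − A)⁻¹ d = adj(I−A)·d / det(I−A), with det(I−A) = 0.44325:
  x_1 = (0.9000·310 + 0.1200·430 + 0.3150·170) / 0.44325 = 384.15 / 0.44325 ≈ 866.67
  x_2 = (0.1500·310 + 0.5125·430 + 0.0525·170) / 0.44325 = 275.80 / 0.44325 ≈ 622.22
  x_3 = (0.2550·310 + 0.1325·430 + 0.5325·170) / 0.44325 = 226.55 / 0.44325 ≈ 511.11

x_2 = 622.22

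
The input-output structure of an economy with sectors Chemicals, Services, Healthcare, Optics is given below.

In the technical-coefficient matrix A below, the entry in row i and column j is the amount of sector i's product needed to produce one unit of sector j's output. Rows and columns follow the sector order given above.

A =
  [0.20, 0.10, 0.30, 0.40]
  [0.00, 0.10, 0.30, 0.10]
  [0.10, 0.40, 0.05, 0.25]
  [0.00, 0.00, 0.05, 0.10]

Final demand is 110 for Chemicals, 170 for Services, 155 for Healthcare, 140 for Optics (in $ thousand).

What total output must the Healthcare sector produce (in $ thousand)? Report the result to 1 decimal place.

I − A =
  [   0.80    -0.10    -0.30    -0.40]
  [   0.00     0.90    -0.30    -0.10]
  [  -0.10    -0.40     0.95    -0.25]
  [   0.00     0.00    -0.05     0.90]
Compute the cofactors C_ij = (−1)^(i+j)·(3×3 minor ij) of I−A; the adjugate is their transpose:
adj(I−A) = Cᵀ =
  [ 0.64825   0.20025   0.28850   0.39050]
  [ 0.02750   0.64500   0.22000   0.14500]
  [ 0.08100   0.29700   0.64800   0.24900]
  [ 0.00450   0.01650   0.03600   0.55800]
det(I−A) = Σ_j (I−A)_1j·C_1j = (0.80)(0.64825) + (-0.10)(0.02750) + (-0.30)(0.08100) + (-0.40)(0.00450) = 0.48975
(I − A)⁻¹ = adj(I−A) / det(I−A) ≈
  [   1.3236     0.4089     0.5891     0.7973]
  [   0.0562     1.3170     0.4492     0.2961]
  [   0.1654     0.6064     1.3231     0.5084]
  [   0.0092     0.0337     0.0735     1.1394]
x = (I − A)⁻¹ d = adj(I−A)·d / det(I−A), with det(I−A) = 0.48975:
  x_C = (0.64825·110 + 0.20025·170 + 0.28850·155 + 0.39050·140) / 0.48975 = 204.7375 / 0.48975 ≈ 418.0
  x_S = (0.02750·110 + 0.64500·170 + 0.22000·155 + 0.14500·140) / 0.48975 = 167.075 / 0.48975 ≈ 341.1
  x_H = (0.08100·110 + 0.29700·170 + 0.64800·155 + 0.24900·140) / 0.48975 = 194.70 / 0.48975 ≈ 397.5
  x_O = (0.00450·110 + 0.01650·170 + 0.03600·155 + 0.55800·140) / 0.48975 = 87.00 / 0.48975 ≈ 177.6

x_H = 397.5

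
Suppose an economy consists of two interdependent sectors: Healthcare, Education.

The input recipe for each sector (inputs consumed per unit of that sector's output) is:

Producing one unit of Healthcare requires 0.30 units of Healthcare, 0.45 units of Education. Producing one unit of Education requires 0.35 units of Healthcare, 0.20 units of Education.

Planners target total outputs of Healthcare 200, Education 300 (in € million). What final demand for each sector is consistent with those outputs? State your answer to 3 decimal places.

I − A =
  [   0.70    -0.35]
  [  -0.45     0.80]
d = (I − A) x:
  d_1 = (+0.70)·200 + (-0.35)·300 = 35.000
  d_2 = (-0.45)·200 + (+0.80)·300 = 150.000

d_1 = 35.000, d_2 = 150.000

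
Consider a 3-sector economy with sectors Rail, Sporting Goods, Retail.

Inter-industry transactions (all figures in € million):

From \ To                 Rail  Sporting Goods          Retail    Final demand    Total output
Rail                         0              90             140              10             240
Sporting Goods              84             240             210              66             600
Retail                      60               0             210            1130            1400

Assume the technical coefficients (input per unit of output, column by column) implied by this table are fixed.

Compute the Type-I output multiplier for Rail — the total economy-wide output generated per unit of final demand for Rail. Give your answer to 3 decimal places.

Technical coefficients a_ij = z_ij / X_j:
  a_11 = 0/240 = 0.00, a_21 = 84/240 = 0.35, a_31 = 60/240 = 0.25
  a_12 = 90/600 = 0.15, a_22 = 240/600 = 0.40, a_32 = 0/600 = 0.00
  a_13 = 140/1400 = 0.10, a_23 = 210/1400 = 0.15, a_33 = 210/1400 = 0.15
I − A =
  [   1.00    -0.15    -0.10]
  [  -0.35     0.60    -0.15]
  [  -0.25     0.00     0.85]
Cofactors of I−A, C_ij = (−1)^(i+j)·(minor ij) (rows/columns in the sector order above):
  C_11 = (0.60)(0.85) − (-0.15)(0.00) = 0.5100
  C_12 = −[(-0.35)(0.85) − (-0.15)(-0.25)] = 0.3350
  C_13 = (-0.35)(0.00) − (0.60)(-0.25) = 0.1500
  C_21 = −[(-0.15)(0.85) − (-0.10)(0.00)] = 0.1275
  C_22 = (1.00)(0.85) − (-0.10)(-0.25) = 0.8250
  C_23 = −[(1.00)(0.00) − (-0.15)(-0.25)] = 0.0375
  C_31 = (-0.15)(-0.15) − (-0.10)(0.60) = 0.0825
  C_32 = −[(1.00)(-0.15) − (-0.10)(-0.35)] = 0.1850
  C_33 = (1.00)(0.60) − (-0.15)(-0.35) = 0.5475
det(I−A) = Σ_j (I−A)_1j·C_1j = (1.00)(0.5100) + (-0.15)(0.3350) + (-0.10)(0.1500) = 0.44475
adj(I−A) = Cᵀ =
  [ 0.5100   0.1275   0.0825]
  [ 0.3350   0.8250   0.1850]
  [ 0.1500   0.0375   0.5475]
(I − A)⁻¹ = adj(I−A) / det(I−A) ≈
  [   1.1467     0.2867     0.1855]
  [   0.7532     1.8550     0.4160]
  [   0.3373     0.0843     1.2310]
The output multiplier for sector j is the column-j sum of the Leontief inverse (I − A)⁻¹ = adj(I−A) / det(I−A).
Column 1 of adj(I−A): (0.5100, 0.3350, 0.1500); det(I−A) = 0.44475.
m_1 = (0.5100 + 0.3350 + 0.1500) / 0.44475 = 0.995 / 0.44475 ≈ 2.237.

m_1 = 2.237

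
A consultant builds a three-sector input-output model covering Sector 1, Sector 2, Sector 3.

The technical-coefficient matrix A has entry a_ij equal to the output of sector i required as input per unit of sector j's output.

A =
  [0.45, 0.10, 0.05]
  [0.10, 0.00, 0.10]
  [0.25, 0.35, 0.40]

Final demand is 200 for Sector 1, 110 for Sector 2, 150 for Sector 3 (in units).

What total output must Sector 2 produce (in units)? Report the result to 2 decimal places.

I − A =
  [   0.55    -0.10    -0.05]
  [  -0.10     1.00    -0.10]
  [  -0.25    -0.35     0.60]
Cofactors of I−A, C_ij = (−1)^(i+j)·(minor ij) (rows/columns in the sector order above):
  C_11 = (1.00)(0.60) − (-0.10)(-0.35) = 0.5650
  C_12 = −[(-0.10)(0.60) − (-0.10)(-0.25)] = 0.0850
  C_13 = (-0.10)(-0.35) − (1.00)(-0.25) = 0.2850
  C_21 = −[(-0.10)(0.60) − (-0.05)(-0.35)] = 0.0775
  C_22 = (0.55)(0.60) − (-0.05)(-0.25) = 0.3175
  C_23 = −[(0.55)(-0.35) − (-0.10)(-0.25)] = 0.2175
  C_31 = (-0.10)(-0.10) − (-0.05)(1.00) = 0.0600
  C_32 = −[(0.55)(-0.10) − (-0.05)(-0.10)] = 0.0600
  C_33 = (0.55)(1.00) − (-0.10)(-0.10) = 0.5400
det(I−A) = Σ_j (I−A)_1j·C_1j = (0.55)(0.5650) + (-0.10)(0.0850) + (-0.05)(0.2850) = 0.2880
adj(I−A) = Cᵀ =
  [ 0.5650   0.0775   0.0600]
  [ 0.0850   0.3175   0.0600]
  [ 0.2850   0.2175   0.5400]
(I − A)⁻¹ = adj(I−A) / det(I−A) ≈
  [   1.9618     0.2691     0.2083]
  [   0.2951     1.1024     0.2083]
  [   0.9896     0.7552     1.8750]
x = (I − A)⁻¹ d = adj(I−A)·d / det(I−A), with det(I−A) = 0.2880:
  x_1 = (0.5650·200 + 0.0775·110 + 0.0600·150) / 0.2880 = 130.525 / 0.2880 ≈ 453.21
  x_2 = (0.0850·200 + 0.3175·110 + 0.0600·150) / 0.2880 = 60.925 / 0.2880 ≈ 211.55
  x_3 = (0.2850·200 + 0.2175·110 + 0.5400·150) / 0.2880 = 161.925 / 0.2880 ≈ 562.24

x_2 = 211.55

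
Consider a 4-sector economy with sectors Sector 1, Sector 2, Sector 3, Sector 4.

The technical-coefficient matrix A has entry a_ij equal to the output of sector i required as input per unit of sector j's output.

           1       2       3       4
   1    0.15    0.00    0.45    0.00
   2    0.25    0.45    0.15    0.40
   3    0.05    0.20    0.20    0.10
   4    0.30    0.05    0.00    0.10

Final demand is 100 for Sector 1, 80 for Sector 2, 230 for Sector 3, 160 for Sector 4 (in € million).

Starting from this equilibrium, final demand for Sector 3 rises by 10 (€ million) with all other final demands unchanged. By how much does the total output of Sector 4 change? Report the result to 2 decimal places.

Δx_4 = 3.45

I − A =
  [   0.85     0.00    -0.45     0.00]
  [  -0.25     0.55    -0.15    -0.40]
  [  -0.05    -0.20     0.80    -0.10]
  [  -0.30    -0.05     0.00     0.90]
Compute the cofactors C_ij = (−1)^(i+j)·(3×3 minor ij) of I−A; the adjugate is their transpose:
adj(I−A) = Cᵀ =
  [ 0.352250   0.083250   0.213750   0.060750]
  [ 0.287250   0.578250   0.270000   0.287000]
  [ 0.110500   0.157250   0.403750   0.114750]
  [ 0.133375   0.059875   0.086250   0.313625]
det(I−A) = Σ_j (I−A)_1j·C_1j = (0.85)(0.352250) + (0.00)(0.287250) + (-0.45)(0.110500) + (0.00)(0.133375) = 0.2496875
(I − A)⁻¹ = adj(I−A) / det(I−A) ≈
  [   1.4108     0.3334     0.8561     0.2433]
  [   1.1504     2.3159     1.0814     1.1494]
  [   0.4426     0.6298     1.6170     0.4596]
  [   0.5342     0.2398     0.3454     1.2561]
Δx = (I − A)⁻¹ Δd with Δd having +10 in the Sector 3 component and 0 elsewhere.
So Δx_4 = L_43 · (+10), where L_43 = adj(I−A)_43 / det(I−A) = 0.086250 / 0.2496875.
Δx_4 = 0.086250 × (+10) / 0.2496875 = 0.8625 / 0.2496875 ≈ 3.45.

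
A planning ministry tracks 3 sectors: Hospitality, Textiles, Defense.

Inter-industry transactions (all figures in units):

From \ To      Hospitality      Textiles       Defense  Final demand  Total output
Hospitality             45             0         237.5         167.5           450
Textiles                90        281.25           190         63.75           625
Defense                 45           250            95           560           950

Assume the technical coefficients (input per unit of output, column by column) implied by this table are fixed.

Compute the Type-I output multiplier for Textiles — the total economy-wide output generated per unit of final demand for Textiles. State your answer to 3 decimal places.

Technical coefficients a_ij = z_ij / X_j:
  a_11 = 45/450 = 0.10, a_21 = 90/450 = 0.20, a_31 = 45/450 = 0.10
  a_12 = 0/625 = 0.00, a_22 = 281.25/625 = 0.45, a_32 = 250/625 = 0.40
  a_13 = 237.5/950 = 0.25, a_23 = 190/950 = 0.20, a_33 = 95/950 = 0.10
I − A =
  [   0.90     0.00    -0.25]
  [  -0.20     0.55    -0.20]
  [  -0.10    -0.40     0.90]
Cofactors of I−A, C_ij = (−1)^(i+j)·(minor ij) (rows/columns in the sector order above):
  C_11 = (0.55)(0.90) − (-0.20)(-0.40) = 0.4150
  C_12 = −[(-0.20)(0.90) − (-0.20)(-0.10)] = 0.2000
  C_13 = (-0.20)(-0.40) − (0.55)(-0.10) = 0.1350
  C_21 = −[(0.00)(0.90) − (-0.25)(-0.40)] = 0.1000
  C_22 = (0.90)(0.90) − (-0.25)(-0.10) = 0.7850
  C_23 = −[(0.90)(-0.40) − (0.00)(-0.10)] = 0.3600
  C_31 = (0.00)(-0.20) − (-0.25)(0.55) = 0.1375
  C_32 = −[(0.90)(-0.20) − (-0.25)(-0.20)] = 0.2300
  C_33 = (0.90)(0.55) − (0.00)(-0.20) = 0.4950
det(I−A) = Σ_j (I−A)_1j·C_1j = (0.90)(0.4150) + (0.00)(0.2000) + (-0.25)(0.1350) = 0.33975
adj(I−A) = Cᵀ =
  [ 0.4150   0.1000   0.1375]
  [ 0.2000   0.7850   0.2300]
  [ 0.1350   0.3600   0.4950]
(I − A)⁻¹ = adj(I−A) / det(I−A) ≈
  [   1.2215     0.2943     0.4047]
  [   0.5887     2.3105     0.6770]
  [   0.3974     1.0596     1.4570]
The output multiplier for sector j is the column-j sum of the Leontief inverse (I − A)⁻¹ = adj(I−A) / det(I−A).
Column 2 of adj(I−A): (0.1000, 0.7850, 0.3600); det(I−A) = 0.33975.
m_2 = (0.1000 + 0.7850 + 0.3600) / 0.33975 = 1.245 / 0.33975 ≈ 3.664.

m_2 = 3.664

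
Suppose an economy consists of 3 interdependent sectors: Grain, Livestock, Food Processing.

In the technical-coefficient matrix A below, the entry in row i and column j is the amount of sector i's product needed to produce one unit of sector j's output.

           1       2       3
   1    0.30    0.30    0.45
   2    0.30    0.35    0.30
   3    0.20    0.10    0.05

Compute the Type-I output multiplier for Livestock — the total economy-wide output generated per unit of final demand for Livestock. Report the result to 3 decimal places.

I − A =
  [   0.70    -0.30    -0.45]
  [  -0.30     0.65    -0.30]
  [  -0.20    -0.10     0.95]
Cofactors of I−A, C_ij = (−1)^(i+j)·(minor ij) (rows/columns in the sector order above):
  C_11 = (0.65)(0.95) − (-0.30)(-0.10) = 0.5875
  C_12 = −[(-0.30)(0.95) − (-0.30)(-0.20)] = 0.3450
  C_13 = (-0.30)(-0.10) − (0.65)(-0.20) = 0.1600
  C_21 = −[(-0.30)(0.95) − (-0.45)(-0.10)] = 0.3300
  C_22 = (0.70)(0.95) − (-0.45)(-0.20) = 0.5750
  C_23 = −[(0.70)(-0.10) − (-0.30)(-0.20)] = 0.1300
  C_31 = (-0.30)(-0.30) − (-0.45)(0.65) = 0.3825
  C_32 = −[(0.70)(-0.30) − (-0.45)(-0.30)] = 0.3450
  C_33 = (0.70)(0.65) − (-0.30)(-0.30) = 0.3650
det(I−A) = Σ_j (I−A)_1j·C_1j = (0.70)(0.5875) + (-0.30)(0.3450) + (-0.45)(0.1600) = 0.23575
adj(I−A) = Cᵀ =
  [ 0.5875   0.3300   0.3825]
  [ 0.3450   0.5750   0.3450]
  [ 0.1600   0.1300   0.3650]
(I − A)⁻¹ = adj(I−A) / det(I−A) ≈
  [   2.4920     1.3998     1.6225]
  [   1.4634     2.4390     1.4634]
  [   0.6787     0.5514     1.5483]
The output multiplier for sector j is the column-j sum of the Leontief inverse (I − A)⁻¹ = adj(I−A) / det(I−A).
Column 2 of adj(I−A): (0.3300, 0.5750, 0.1300); det(I−A) = 0.23575.
m_2 = (0.3300 + 0.5750 + 0.1300) / 0.23575 = 1.035 / 0.23575 ≈ 4.390.

m_2 = 4.390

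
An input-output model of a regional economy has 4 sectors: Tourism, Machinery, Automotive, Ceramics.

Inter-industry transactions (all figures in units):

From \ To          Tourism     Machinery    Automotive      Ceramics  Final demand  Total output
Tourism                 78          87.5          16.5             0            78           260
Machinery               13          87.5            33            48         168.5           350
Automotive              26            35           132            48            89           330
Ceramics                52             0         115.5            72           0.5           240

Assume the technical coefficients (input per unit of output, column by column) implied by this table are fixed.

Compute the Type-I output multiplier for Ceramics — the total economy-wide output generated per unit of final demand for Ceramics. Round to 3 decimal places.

m_C = 3.600

Technical coefficients a_ij = z_ij / X_j:
  a_TT = 78/260 = 0.30, a_MT = 13/260 = 0.05, a_AT = 26/260 = 0.10, a_CT = 52/260 = 0.20
  a_TM = 87.5/350 = 0.25, a_MM = 87.5/350 = 0.25, a_AM = 35/350 = 0.10, a_CM = 0/350 = 0.00
  a_TA = 16.5/330 = 0.05, a_MA = 33/330 = 0.10, a_AA = 132/330 = 0.40, a_CA = 115.5/330 = 0.35
  a_TC = 0/240 = 0.00, a_MC = 48/240 = 0.20, a_AC = 48/240 = 0.20, a_CC = 72/240 = 0.30
I − A =
  [   0.70    -0.25    -0.05     0.00]
  [  -0.05     0.75    -0.10    -0.20]
  [  -0.10    -0.10     0.60    -0.20]
  [  -0.20     0.00    -0.35     0.70]
Compute the cofactors C_ij = (−1)^(i+j)·(3×3 minor ij) of I−A; the adjugate is their transpose:
adj(I−A) = Cᵀ =
  [ 0.248500   0.091000   0.061250   0.043500]
  [ 0.059500   0.239500   0.101750   0.097500]
  [ 0.090000   0.076500   0.348750   0.121500]
  [ 0.116000   0.064250   0.191875   0.294000]
det(I−A) = Σ_j (I−A)_1j·C_1j = (0.70)(0.248500) + (-0.25)(0.059500) + (-0.05)(0.090000) + (0.00)(0.116000) = 0.154575
(I − A)⁻¹ = adj(I−A) / det(I−A) ≈
  [   1.6076     0.5887     0.3962     0.2814]
  [   0.3849     1.5494     0.6583     0.6308]
  [   0.5822     0.4949     2.2562     0.7860]
  [   0.7504     0.4157     1.2413     1.9020]
The output multiplier for sector j is the column-j sum of the Leontief inverse (I − A)⁻¹ = adj(I−A) / det(I−A).
Column C of adj(I−A): (0.043500, 0.097500, 0.121500, 0.294000); det(I−A) = 0.154575.
m_C = (0.043500 + 0.097500 + 0.121500 + 0.294000) / 0.154575 = 0.5565 / 0.154575 ≈ 3.600.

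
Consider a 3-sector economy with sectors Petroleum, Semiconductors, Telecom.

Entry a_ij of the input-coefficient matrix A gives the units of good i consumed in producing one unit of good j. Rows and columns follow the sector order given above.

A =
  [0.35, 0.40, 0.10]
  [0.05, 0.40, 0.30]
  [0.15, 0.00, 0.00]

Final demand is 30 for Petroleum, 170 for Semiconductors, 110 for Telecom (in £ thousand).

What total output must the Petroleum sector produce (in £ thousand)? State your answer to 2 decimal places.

x_1 = 308.45

I − A =
  [   0.65    -0.40    -0.10]
  [  -0.05     0.60    -0.30]
  [  -0.15     0.00     1.00]
Cofactors of I−A, C_ij = (−1)^(i+j)·(minor ij) (rows/columns in the sector order above):
  C_11 = (0.60)(1.00) − (-0.30)(0.00) = 0.6000
  C_12 = −[(-0.05)(1.00) − (-0.30)(-0.15)] = 0.0950
  C_13 = (-0.05)(0.00) − (0.60)(-0.15) = 0.0900
  C_21 = −[(-0.40)(1.00) − (-0.10)(0.00)] = 0.4000
  C_22 = (0.65)(1.00) − (-0.10)(-0.15) = 0.6350
  C_23 = −[(0.65)(0.00) − (-0.40)(-0.15)] = 0.0600
  C_31 = (-0.40)(-0.30) − (-0.10)(0.60) = 0.1800
  C_32 = −[(0.65)(-0.30) − (-0.10)(-0.05)] = 0.2000
  C_33 = (0.65)(0.60) − (-0.40)(-0.05) = 0.3700
det(I−A) = Σ_j (I−A)_1j·C_1j = (0.65)(0.6000) + (-0.40)(0.0950) + (-0.10)(0.0900) = 0.3430
adj(I−A) = Cᵀ =
  [ 0.6000   0.4000   0.1800]
  [ 0.0950   0.6350   0.2000]
  [ 0.0900   0.0600   0.3700]
(I − A)⁻¹ = adj(I−A) / det(I−A) ≈
  [   1.7493     1.1662     0.5248]
  [   0.2770     1.8513     0.5831]
  [   0.2624     0.1749     1.0787]
x = (I − A)⁻¹ d = adj(I−A)·d / det(I−A), with det(I−A) = 0.3430:
  x_1 = (0.6000·30 + 0.4000·170 + 0.1800·110) / 0.3430 = 105.80 / 0.3430 ≈ 308.45
  x_2 = (0.0950·30 + 0.6350·170 + 0.2000·110) / 0.3430 = 132.80 / 0.3430 ≈ 387.17
  x_3 = (0.0900·30 + 0.0600·170 + 0.3700·110) / 0.3430 = 53.60 / 0.3430 ≈ 156.27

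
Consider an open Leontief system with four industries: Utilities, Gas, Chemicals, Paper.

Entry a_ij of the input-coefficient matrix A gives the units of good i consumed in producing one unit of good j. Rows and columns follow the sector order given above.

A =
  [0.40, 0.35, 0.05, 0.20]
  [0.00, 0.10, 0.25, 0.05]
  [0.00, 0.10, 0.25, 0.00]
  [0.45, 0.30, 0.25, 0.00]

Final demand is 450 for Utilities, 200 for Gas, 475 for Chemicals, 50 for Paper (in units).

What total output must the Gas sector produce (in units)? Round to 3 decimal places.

I − A =
  [   0.60    -0.35    -0.05    -0.20]
  [   0.00     0.90    -0.25    -0.05]
  [   0.00    -0.10     0.75     0.00]
  [  -0.45    -0.30    -0.25     1.00]
Compute the cofactors C_ij = (−1)^(i+j)·(3×3 minor ij) of I−A; the adjugate is their transpose:
adj(I−A) = Cᵀ =
  [ 0.637500   0.317500   0.196125   0.143375]
  [ 0.016875   0.382500   0.136125   0.022500]
  [ 0.002250   0.051000   0.442125   0.003000]
  [ 0.292500   0.270375   0.239625   0.390000]
det(I−A) = Σ_j (I−A)_1j·C_1j = (0.60)(0.637500) + (-0.35)(0.016875) + (-0.05)(0.002250) + (-0.20)(0.292500) = 0.31798125
(I − A)⁻¹ = adj(I−A) / det(I−A) ≈
  [   2.0048     0.9985     0.6168     0.4509]
  [   0.0531     1.2029     0.4281     0.0708]
  [   0.0071     0.1604     1.3904     0.0094]
  [   0.9199     0.8503     0.7536     1.2265]
x = (I − A)⁻¹ d = adj(I−A)·d / det(I−A), with det(I−A) = 0.31798125:
  x_1 = (0.637500·450 + 0.317500·200 + 0.196125·475 + 0.143375·50) / 0.31798125 = 450.703125 / 0.31798125 ≈ 1417.389
  x_2 = (0.016875·450 + 0.382500·200 + 0.136125·475 + 0.022500·50) / 0.31798125 = 149.878125 / 0.31798125 ≈ 471.343
  x_3 = (0.002250·450 + 0.051000·200 + 0.442125·475 + 0.003000·50) / 0.31798125 = 221.371875 / 0.31798125 ≈ 696.179
  x_4 = (0.292500·450 + 0.270375·200 + 0.239625·475 + 0.390000·50) / 0.31798125 = 319.021875 / 0.31798125 ≈ 1003.273

x_2 = 471.343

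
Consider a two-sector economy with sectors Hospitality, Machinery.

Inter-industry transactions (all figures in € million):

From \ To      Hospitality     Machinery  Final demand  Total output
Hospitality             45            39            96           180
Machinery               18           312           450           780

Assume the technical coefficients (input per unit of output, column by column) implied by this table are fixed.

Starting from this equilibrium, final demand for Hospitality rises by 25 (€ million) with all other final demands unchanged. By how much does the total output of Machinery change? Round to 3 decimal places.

Technical coefficients a_ij = z_ij / X_j:
  a_HH = 45/180 = 0.25, a_MH = 18/180 = 0.10
  a_HM = 39/780 = 0.05, a_MM = 312/780 = 0.40
I − A =
  [   0.75    -0.05]
  [  -0.10     0.60]
det(I−A) = (0.75)(0.60) − (-0.05)(-0.10) = 0.4450
adj(I−A) = [[0.60, 0.05], [0.10, 0.75]]
(I − A)⁻¹ = adj(I−A) / det(I−A) ≈
  [   1.3483     0.1124]
  [   0.2247     1.6854]
Δx = (I − A)⁻¹ Δd with Δd having +25 in the Hospitality component and 0 elsewhere.
So Δx_M = L_MH · (+25), where L_MH = adj(I−A)_MH / det(I−A) = 0.10 / 0.4450.
Δx_M = 0.10 × (+25) / 0.4450 = 2.50 / 0.4450 ≈ 5.618.

Δx_M = 5.618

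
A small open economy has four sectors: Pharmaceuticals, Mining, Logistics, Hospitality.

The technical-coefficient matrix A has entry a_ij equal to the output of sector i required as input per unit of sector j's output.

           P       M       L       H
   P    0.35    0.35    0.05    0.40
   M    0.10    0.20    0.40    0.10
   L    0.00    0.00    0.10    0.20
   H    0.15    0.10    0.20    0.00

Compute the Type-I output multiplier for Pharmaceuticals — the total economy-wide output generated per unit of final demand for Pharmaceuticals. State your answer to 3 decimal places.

I − A =
  [   0.65    -0.35    -0.05    -0.40]
  [  -0.10     0.80    -0.40    -0.10]
  [   0.00     0.00     0.90    -0.20]
  [  -0.15    -0.10    -0.20     1.00]
Compute the cofactors C_ij = (−1)^(i+j)·(3×3 minor ij) of I−A; the adjugate is their transpose:
adj(I−A) = Cᵀ =
  [ 0.67100   0.33800   0.26650   0.35550]
  [ 0.11150   0.50350   0.26275   0.14750]
  [ 0.02600   0.02350   0.42125   0.09700]
  [ 0.11700   0.10575   0.15050   0.43650]
det(I−A) = Σ_j (I−A)_1j·C_1j = (0.65)(0.67100) + (-0.35)(0.11150) + (-0.05)(0.02600) + (-0.40)(0.11700) = 0.349025
(I − A)⁻¹ = adj(I−A) / det(I−A) ≈
  [   1.9225     0.9684     0.7636     1.0186]
  [   0.3195     1.4426     0.7528     0.4226]
  [   0.0745     0.0673     1.2069     0.2779]
  [   0.3352     0.3030     0.4312     1.2506]
The output multiplier for sector j is the column-j sum of the Leontief inverse (I − A)⁻¹ = adj(I−A) / det(I−A).
Column P of adj(I−A): (0.67100, 0.11150, 0.02600, 0.11700); det(I−A) = 0.349025.
m_P = (0.67100 + 0.11150 + 0.02600 + 0.11700) / 0.349025 = 0.9255 / 0.349025 ≈ 2.652.

m_P = 2.652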